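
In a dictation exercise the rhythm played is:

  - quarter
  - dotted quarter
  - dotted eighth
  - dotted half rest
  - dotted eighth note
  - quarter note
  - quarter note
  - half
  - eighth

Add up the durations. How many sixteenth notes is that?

In sixteenth notes: quarter = 4; dotted quarter = 6; dotted eighth = 3; dotted half rest = 12; dotted eighth note = 3; quarter note = 4; quarter note = 4; half = 8; eighth = 2.
Sum: 4 + 6 + 3 + 12 + 3 + 4 + 4 + 8 + 2 = 46 sixteenth notes.

46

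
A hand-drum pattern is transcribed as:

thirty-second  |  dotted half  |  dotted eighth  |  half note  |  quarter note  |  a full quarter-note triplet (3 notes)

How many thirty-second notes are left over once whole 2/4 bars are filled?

One bar of 2/4 = 16 thirty-second notes.
In thirty-second notes: thirty-second = 1; dotted half = 24; dotted eighth = 6; half note = 16; quarter note = 8; a full quarter-note triplet (3 notes) (three triplet quarters span one half) = 16.
Adding: 1 + 24 + 6 + 16 + 8 + 16 = 71.
71 ÷ 16 = 4 complete bars with 7 thirty-second notes remaining.

7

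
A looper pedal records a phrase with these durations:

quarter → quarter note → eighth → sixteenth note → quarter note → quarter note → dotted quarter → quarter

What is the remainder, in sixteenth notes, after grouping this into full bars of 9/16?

2

One bar of 9/16 = 9 sixteenth notes.
Each duration in sixteenth notes: quarter = 4; quarter note = 4; eighth = 2; sixteenth note = 1; quarter note = 4; quarter note = 4; dotted quarter = 6; quarter = 4.
Sum: 4 + 4 + 2 + 1 + 4 + 4 + 6 + 4 = 29.
29 ÷ 9 = 3 complete bars with 2 sixteenth notes remaining.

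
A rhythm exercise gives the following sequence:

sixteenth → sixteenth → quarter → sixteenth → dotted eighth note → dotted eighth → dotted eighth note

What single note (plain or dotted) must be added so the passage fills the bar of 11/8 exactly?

dotted quarter note

The bar of 11/8 = 22 sixteenth notes.
Working in sixteenth notes: sixteenth = 1; sixteenth = 1; quarter = 4; sixteenth = 1; dotted eighth note = 3; dotted eighth = 3; dotted eighth note = 3.
Adding: 1 + 1 + 4 + 1 + 3 + 3 + 3 = 16.
Remaining: 22 − 16 = 6 sixteenth notes, which is a dotted quarter note.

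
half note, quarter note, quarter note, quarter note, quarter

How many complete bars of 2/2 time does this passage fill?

1

One bar of 2/2 = 4 quarter notes.
Express everything in quarter notes: half note = 2; quarter note = 1; quarter note = 1; quarter note = 1; quarter = 1.
Sum: 2 + 1 + 1 + 1 + 1 = 6.
6 ÷ 4 = 1 complete bar with 2 left over.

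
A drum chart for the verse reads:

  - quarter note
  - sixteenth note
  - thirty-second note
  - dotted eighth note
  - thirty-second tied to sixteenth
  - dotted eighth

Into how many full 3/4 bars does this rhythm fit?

One bar of 3/4 = 24 thirty-second notes.
In thirty-second notes: quarter note = 8; sixteenth note = 2; thirty-second note = 1; dotted eighth note = 6; thirty-second tied to sixteenth (thirty-second + sixteenth) = 3; dotted eighth = 6.
Adding: 8 + 2 + 1 + 6 + 3 + 6 = 26.
26 ÷ 24 = 1 complete bar with 2 left over.

1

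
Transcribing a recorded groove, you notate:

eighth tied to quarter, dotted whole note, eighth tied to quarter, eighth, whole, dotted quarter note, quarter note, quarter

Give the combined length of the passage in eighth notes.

Working in eighth notes: eighth tied to quarter (eighth + quarter) = 3; dotted whole note = 12; eighth tied to quarter (eighth + quarter) = 3; eighth = 1; whole = 8; dotted quarter note = 3; quarter note = 2; quarter = 2.
Altogether 3 + 12 + 3 + 1 + 8 + 3 + 2 + 2 = 34 eighth notes.

34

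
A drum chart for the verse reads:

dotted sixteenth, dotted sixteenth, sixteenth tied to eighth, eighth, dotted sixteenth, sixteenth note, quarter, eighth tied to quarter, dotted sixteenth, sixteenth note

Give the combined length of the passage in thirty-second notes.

Express everything in thirty-second notes: dotted sixteenth = 3; dotted sixteenth = 3; sixteenth tied to eighth (sixteenth + eighth) = 6; eighth = 4; dotted sixteenth = 3; sixteenth note = 2; quarter = 8; eighth tied to quarter (eighth + quarter) = 12; dotted sixteenth = 3; sixteenth note = 2.
Altogether 3 + 3 + 6 + 4 + 3 + 2 + 8 + 12 + 3 + 2 = 46 thirty-second notes.

46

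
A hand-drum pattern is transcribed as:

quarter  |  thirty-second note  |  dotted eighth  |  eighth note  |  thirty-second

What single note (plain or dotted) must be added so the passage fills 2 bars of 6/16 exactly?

eighth note

2 bars of 6/16 = 24 thirty-second notes.
In thirty-second notes: quarter = 8; thirty-second note = 1; dotted eighth = 6; eighth note = 4; thirty-second = 1.
Sum: 8 + 1 + 6 + 4 + 1 = 20.
Remaining: 24 − 20 = 4 thirty-second notes, which is a eighth note.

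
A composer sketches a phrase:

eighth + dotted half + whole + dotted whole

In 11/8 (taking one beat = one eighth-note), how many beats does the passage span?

One eighth-note beat = 2 sixteenth notes.
In sixteenth notes: eighth = 2; dotted half = 12; whole = 16; dotted whole = 24.
Adding: 2 + 12 + 16 + 24 = 54.
54 ÷ 2 = 27 beats.

27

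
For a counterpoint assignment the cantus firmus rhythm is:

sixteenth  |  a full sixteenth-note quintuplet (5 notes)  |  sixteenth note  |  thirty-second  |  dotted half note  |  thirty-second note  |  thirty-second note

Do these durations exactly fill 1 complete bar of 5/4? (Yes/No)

One bar of 5/4 = 40 thirty-second notes.
Working in thirty-second notes: sixteenth = 2; a full sixteenth-note quintuplet (5 notes) (five quintuplet sixteenths span one quarter) = 8; sixteenth note = 2; thirty-second = 1; dotted half note = 24; thirty-second note = 1; thirty-second note = 1.
Total: 2 + 8 + 2 + 1 + 24 + 1 + 1 = 39.
39 falls short of 40, so the answer is No.

No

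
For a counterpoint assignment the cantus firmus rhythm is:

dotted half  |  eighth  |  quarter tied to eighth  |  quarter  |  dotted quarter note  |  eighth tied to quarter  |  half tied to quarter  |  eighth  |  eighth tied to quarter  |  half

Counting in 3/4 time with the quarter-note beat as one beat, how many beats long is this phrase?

16

One quarter-note beat = 2 eighth notes.
Working in eighth notes: dotted half = 6; eighth = 1; quarter tied to eighth (quarter + eighth) = 3; quarter = 2; dotted quarter note = 3; eighth tied to quarter (eighth + quarter) = 3; half tied to quarter (half + quarter) = 6; eighth = 1; eighth tied to quarter (eighth + quarter) = 3; half = 4.
Total: 6 + 1 + 3 + 2 + 3 + 3 + 6 + 1 + 3 + 4 = 32.
32 ÷ 2 = 16 beats.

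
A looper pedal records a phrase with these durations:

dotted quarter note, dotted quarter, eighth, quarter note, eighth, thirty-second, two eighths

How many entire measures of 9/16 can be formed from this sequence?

2

One bar of 9/16 = 18 thirty-second notes.
Express everything in thirty-second notes: dotted quarter note = 12; dotted quarter = 12; eighth = 4; quarter note = 8; eighth = 4; thirty-second = 1; eighth = 4; eighth = 4.
Altogether 12 + 12 + 4 + 8 + 4 + 1 + 4 + 4 = 49.
49 ÷ 18 = 2 complete bars with 13 left over.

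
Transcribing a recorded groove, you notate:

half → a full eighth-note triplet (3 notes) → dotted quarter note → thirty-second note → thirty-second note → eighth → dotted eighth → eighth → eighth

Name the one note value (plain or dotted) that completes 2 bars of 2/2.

2 bars of 2/2 = 64 thirty-second notes.
In thirty-second notes: half = 16; a full eighth-note triplet (3 notes) (three triplet eighths span one quarter) = 8; dotted quarter note = 12; thirty-second note = 1; thirty-second note = 1; eighth = 4; dotted eighth = 6; eighth = 4; eighth = 4.
Adding: 16 + 8 + 12 + 1 + 1 + 4 + 6 + 4 + 4 = 56.
Remaining: 64 − 56 = 8 thirty-second notes, which is a quarter note.

quarter note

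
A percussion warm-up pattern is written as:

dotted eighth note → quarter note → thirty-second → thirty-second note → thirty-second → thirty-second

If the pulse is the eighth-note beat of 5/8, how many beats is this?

One eighth-note beat = 4 thirty-second notes.
Express everything in thirty-second notes: dotted eighth note = 6; quarter note = 8; thirty-second = 1; thirty-second note = 1; thirty-second = 1; thirty-second = 1.
Total: 6 + 8 + 1 + 1 + 1 + 1 = 18.
18 ÷ 4 = 4.5 beats.

4.5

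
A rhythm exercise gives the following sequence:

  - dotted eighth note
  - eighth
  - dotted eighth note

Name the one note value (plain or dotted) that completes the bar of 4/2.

The bar of 4/2 = 32 sixteenth notes.
In sixteenth notes: dotted eighth note = 3; eighth = 2; dotted eighth note = 3.
Adding: 3 + 2 + 3 = 8.
Remaining: 32 − 8 = 24 sixteenth notes, which is a dotted whole note.

dotted whole note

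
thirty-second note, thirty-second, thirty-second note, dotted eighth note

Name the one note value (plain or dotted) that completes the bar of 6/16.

The bar of 6/16 = 12 thirty-second notes.
Each duration in thirty-second notes: thirty-second note = 1; thirty-second = 1; thirty-second note = 1; dotted eighth note = 6.
Altogether 1 + 1 + 1 + 6 = 9.
Remaining: 12 − 9 = 3 thirty-second notes, which is a dotted sixteenth note.

dotted sixteenth note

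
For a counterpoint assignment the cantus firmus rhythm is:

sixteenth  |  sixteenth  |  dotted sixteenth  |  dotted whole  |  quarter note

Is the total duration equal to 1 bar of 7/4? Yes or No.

One bar of 7/4 = 56 thirty-second notes.
Each duration in thirty-second notes: sixteenth = 2; sixteenth = 2; dotted sixteenth = 3; dotted whole = 48; quarter note = 8.
Sum: 2 + 2 + 3 + 48 + 8 = 63.
63 exceeds 56, so the answer is No.

No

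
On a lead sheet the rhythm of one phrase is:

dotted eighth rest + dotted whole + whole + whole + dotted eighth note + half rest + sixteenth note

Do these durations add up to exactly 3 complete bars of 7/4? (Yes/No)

One bar of 7/4 = 28 sixteenth notes, so 3 bars = 84.
Each duration in sixteenth notes: dotted eighth rest = 3; dotted whole = 24; whole = 16; whole = 16; dotted eighth note = 3; half rest = 8; sixteenth note = 1.
Adding: 3 + 24 + 16 + 16 + 3 + 8 + 1 = 71.
71 falls short of 84, so the answer is No.

No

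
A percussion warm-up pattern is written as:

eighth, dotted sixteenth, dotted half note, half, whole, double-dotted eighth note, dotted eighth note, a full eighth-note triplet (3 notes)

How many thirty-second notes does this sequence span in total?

100

Convert each value to thirty-second notes: eighth = 4; dotted sixteenth = 3; dotted half note = 24; half = 16; whole = 32; double-dotted eighth note = 7; dotted eighth note = 6; a full eighth-note triplet (3 notes) (three triplet eighths span one quarter) = 8.
Sum: 4 + 3 + 24 + 16 + 32 + 7 + 6 + 8 = 100 thirty-second notes.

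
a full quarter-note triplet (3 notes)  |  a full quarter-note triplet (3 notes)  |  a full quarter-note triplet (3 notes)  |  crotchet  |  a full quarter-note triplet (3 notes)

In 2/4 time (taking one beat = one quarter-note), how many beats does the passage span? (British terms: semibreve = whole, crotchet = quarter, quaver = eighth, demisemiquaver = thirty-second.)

One quarter-note beat = 2 eighth notes.
Each duration in eighth notes: a full quarter-note triplet (3 notes) (three triplet quarters span one half) = 4; a full quarter-note triplet (3 notes) (three triplet quarters span one half) = 4; a full quarter-note triplet (3 notes) (three triplet quarters span one half) = 4; crotchet = 2; a full quarter-note triplet (3 notes) (three triplet quarters span one half) = 4.
Sum: 4 + 4 + 4 + 2 + 4 = 18.
18 ÷ 2 = 9 beats.

9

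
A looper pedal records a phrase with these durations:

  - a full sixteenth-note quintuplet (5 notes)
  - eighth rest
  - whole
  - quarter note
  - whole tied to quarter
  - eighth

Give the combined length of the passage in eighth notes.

In eighth notes: a full sixteenth-note quintuplet (5 notes) (five quintuplet sixteenths span one quarter) = 2; eighth rest = 1; whole = 8; quarter note = 2; whole tied to quarter (whole + quarter) = 10; eighth = 1.
Altogether 2 + 1 + 8 + 2 + 10 + 1 = 24 eighth notes.

24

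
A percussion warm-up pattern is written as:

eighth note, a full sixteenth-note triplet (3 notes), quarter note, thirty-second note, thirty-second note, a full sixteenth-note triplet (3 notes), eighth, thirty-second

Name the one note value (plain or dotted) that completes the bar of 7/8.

The bar of 7/8 = 28 thirty-second notes.
Each duration in thirty-second notes: eighth note = 4; a full sixteenth-note triplet (3 notes) (three triplet sixteenths span one eighth) = 4; quarter note = 8; thirty-second note = 1; thirty-second note = 1; a full sixteenth-note triplet (3 notes) (three triplet sixteenths span one eighth) = 4; eighth = 4; thirty-second = 1.
Total: 4 + 4 + 8 + 1 + 1 + 4 + 4 + 1 = 27.
Remaining: 28 − 27 = 1 thirty-second note, which is a thirty-second note.

thirty-second note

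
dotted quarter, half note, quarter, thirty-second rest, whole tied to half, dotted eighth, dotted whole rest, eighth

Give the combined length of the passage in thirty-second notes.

Express everything in thirty-second notes: dotted quarter = 12; half note = 16; quarter = 8; thirty-second rest = 1; whole tied to half (whole + half) = 48; dotted eighth = 6; dotted whole rest = 48; eighth = 4.
Total: 12 + 16 + 8 + 1 + 48 + 6 + 48 + 4 = 143 thirty-second notes.

143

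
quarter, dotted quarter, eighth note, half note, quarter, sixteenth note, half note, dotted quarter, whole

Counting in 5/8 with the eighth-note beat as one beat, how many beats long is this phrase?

27.5

One eighth-note beat = 2 sixteenth notes.
Each duration in sixteenth notes: quarter = 4; dotted quarter = 6; eighth note = 2; half note = 8; quarter = 4; sixteenth note = 1; half note = 8; dotted quarter = 6; whole = 16.
Adding: 4 + 6 + 2 + 8 + 4 + 1 + 8 + 6 + 16 = 55.
55 ÷ 2 = 27.5 beats.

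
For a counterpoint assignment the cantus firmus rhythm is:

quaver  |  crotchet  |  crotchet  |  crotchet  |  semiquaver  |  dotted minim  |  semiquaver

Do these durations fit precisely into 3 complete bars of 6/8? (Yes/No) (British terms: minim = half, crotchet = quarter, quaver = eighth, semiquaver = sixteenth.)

No

One bar of 6/8 = 12 sixteenth notes, so 3 bars = 36.
Working in sixteenth notes: quaver = 2; crotchet = 4; crotchet = 4; crotchet = 4; semiquaver = 1; dotted minim = 12; semiquaver = 1.
Sum: 2 + 4 + 4 + 4 + 1 + 12 + 1 = 28.
28 falls short of 36, so the answer is No.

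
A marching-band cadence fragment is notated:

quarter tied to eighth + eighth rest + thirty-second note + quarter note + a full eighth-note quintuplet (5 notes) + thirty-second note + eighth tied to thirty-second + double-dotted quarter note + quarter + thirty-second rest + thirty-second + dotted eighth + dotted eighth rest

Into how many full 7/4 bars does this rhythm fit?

One bar of 7/4 = 56 thirty-second notes.
Working in thirty-second notes: quarter tied to eighth (quarter + eighth) = 12; eighth rest = 4; thirty-second note = 1; quarter note = 8; a full eighth-note quintuplet (5 notes) (five quintuplet eighths span one half) = 16; thirty-second note = 1; eighth tied to thirty-second (eighth + thirty-second) = 5; double-dotted quarter note = 14; quarter = 8; thirty-second rest = 1; thirty-second = 1; dotted eighth = 6; dotted eighth rest = 6.
Total: 12 + 4 + 1 + 8 + 16 + 1 + 5 + 14 + 8 + 1 + 1 + 6 + 6 = 83.
83 ÷ 56 = 1 complete bar with 27 left over.

1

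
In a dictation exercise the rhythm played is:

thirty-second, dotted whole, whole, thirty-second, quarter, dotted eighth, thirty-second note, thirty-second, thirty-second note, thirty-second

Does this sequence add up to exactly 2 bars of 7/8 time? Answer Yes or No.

No

One bar of 7/8 = 28 thirty-second notes, so 2 bars = 56.
In thirty-second notes: thirty-second = 1; dotted whole = 48; whole = 32; thirty-second = 1; quarter = 8; dotted eighth = 6; thirty-second note = 1; thirty-second = 1; thirty-second note = 1; thirty-second = 1.
Adding: 1 + 48 + 32 + 1 + 8 + 6 + 1 + 1 + 1 + 1 = 100.
100 exceeds 56, so the answer is No.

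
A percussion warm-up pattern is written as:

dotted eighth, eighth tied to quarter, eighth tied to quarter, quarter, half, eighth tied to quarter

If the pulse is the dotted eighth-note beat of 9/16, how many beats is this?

11

One dotted eighth-note beat = 3 sixteenth notes.
Express everything in sixteenth notes: dotted eighth = 3; eighth tied to quarter (eighth + quarter) = 6; eighth tied to quarter (eighth + quarter) = 6; quarter = 4; half = 8; eighth tied to quarter (eighth + quarter) = 6.
Adding: 3 + 6 + 6 + 4 + 8 + 6 = 33.
33 ÷ 3 = 11 beats.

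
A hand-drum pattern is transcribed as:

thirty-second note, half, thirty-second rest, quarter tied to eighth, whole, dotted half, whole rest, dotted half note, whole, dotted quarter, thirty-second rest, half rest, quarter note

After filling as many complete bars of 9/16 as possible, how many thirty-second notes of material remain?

One bar of 9/16 = 18 thirty-second notes.
Each duration in thirty-second notes: thirty-second note = 1; half = 16; thirty-second rest = 1; quarter tied to eighth (quarter + eighth) = 12; whole = 32; dotted half = 24; whole rest = 32; dotted half note = 24; whole = 32; dotted quarter = 12; thirty-second rest = 1; half rest = 16; quarter note = 8.
Adding: 1 + 16 + 1 + 12 + 32 + 24 + 32 + 24 + 32 + 12 + 1 + 16 + 8 = 211.
211 ÷ 18 = 11 complete bars with 13 thirty-second notes remaining.

13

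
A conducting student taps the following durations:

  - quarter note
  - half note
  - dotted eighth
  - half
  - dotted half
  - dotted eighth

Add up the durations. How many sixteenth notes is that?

38

In sixteenth notes: quarter note = 4; half note = 8; dotted eighth = 3; half = 8; dotted half = 12; dotted eighth = 3.
Sum: 4 + 8 + 3 + 8 + 12 + 3 = 38 sixteenth notes.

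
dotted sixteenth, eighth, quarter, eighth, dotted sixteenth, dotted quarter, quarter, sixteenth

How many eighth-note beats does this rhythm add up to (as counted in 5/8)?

11

One eighth-note beat = 4 thirty-second notes.
Each duration in thirty-second notes: dotted sixteenth = 3; eighth = 4; quarter = 8; eighth = 4; dotted sixteenth = 3; dotted quarter = 12; quarter = 8; sixteenth = 2.
Total: 3 + 4 + 8 + 4 + 3 + 12 + 8 + 2 = 44.
44 ÷ 4 = 11 beats.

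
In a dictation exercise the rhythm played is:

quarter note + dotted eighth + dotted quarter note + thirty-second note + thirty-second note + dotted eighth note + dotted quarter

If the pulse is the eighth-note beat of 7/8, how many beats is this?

11.5

One eighth-note beat = 4 thirty-second notes.
Express everything in thirty-second notes: quarter note = 8; dotted eighth = 6; dotted quarter note = 12; thirty-second note = 1; thirty-second note = 1; dotted eighth note = 6; dotted quarter = 12.
Total: 8 + 6 + 12 + 1 + 1 + 6 + 12 = 46.
46 ÷ 4 = 11.5 beats.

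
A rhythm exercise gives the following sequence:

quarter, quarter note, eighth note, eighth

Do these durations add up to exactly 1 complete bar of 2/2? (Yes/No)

No

One bar of 2/2 = 8 eighth notes.
Express everything in eighth notes: quarter = 2; quarter note = 2; eighth note = 1; eighth = 1.
Altogether 2 + 2 + 1 + 1 = 6.
6 falls short of 8, so the answer is No.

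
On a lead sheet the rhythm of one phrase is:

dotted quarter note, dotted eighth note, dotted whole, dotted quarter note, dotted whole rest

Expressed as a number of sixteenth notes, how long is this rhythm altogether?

63

In sixteenth notes: dotted quarter note = 6; dotted eighth note = 3; dotted whole = 24; dotted quarter note = 6; dotted whole rest = 24.
Adding: 6 + 3 + 24 + 6 + 24 = 63 sixteenth notes.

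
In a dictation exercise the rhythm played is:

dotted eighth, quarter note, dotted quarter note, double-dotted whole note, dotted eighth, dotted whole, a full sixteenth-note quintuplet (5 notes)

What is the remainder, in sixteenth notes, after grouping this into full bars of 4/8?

One bar of 4/8 = 8 sixteenth notes.
In sixteenth notes: dotted eighth = 3; quarter note = 4; dotted quarter note = 6; double-dotted whole note = 28; dotted eighth = 3; dotted whole = 24; a full sixteenth-note quintuplet (5 notes) (five quintuplet sixteenths span one quarter) = 4.
Adding: 3 + 4 + 6 + 28 + 3 + 24 + 4 = 72.
72 ÷ 8 = 9 complete bars with 0 sixteenth notes remaining.

0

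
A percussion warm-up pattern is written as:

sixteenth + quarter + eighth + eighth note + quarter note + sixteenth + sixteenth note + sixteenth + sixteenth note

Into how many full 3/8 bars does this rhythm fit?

One bar of 3/8 = 6 sixteenth notes.
Working in sixteenth notes: sixteenth = 1; quarter = 4; eighth = 2; eighth note = 2; quarter note = 4; sixteenth = 1; sixteenth note = 1; sixteenth = 1; sixteenth note = 1.
Altogether 1 + 4 + 2 + 2 + 4 + 1 + 1 + 1 + 1 = 17.
17 ÷ 6 = 2 complete bars with 5 left over.

2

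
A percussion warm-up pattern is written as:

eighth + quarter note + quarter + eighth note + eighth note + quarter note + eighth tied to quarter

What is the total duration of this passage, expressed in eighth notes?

Each duration in eighth notes: eighth = 1; quarter note = 2; quarter = 2; eighth note = 1; eighth note = 1; quarter note = 2; eighth tied to quarter (eighth + quarter) = 3.
Sum: 1 + 2 + 2 + 1 + 1 + 2 + 3 = 12 eighth notes.

12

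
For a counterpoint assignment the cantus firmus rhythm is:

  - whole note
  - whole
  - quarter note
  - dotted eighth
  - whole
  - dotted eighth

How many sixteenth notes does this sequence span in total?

58

Express everything in sixteenth notes: whole note = 16; whole = 16; quarter note = 4; dotted eighth = 3; whole = 16; dotted eighth = 3.
Total: 16 + 16 + 4 + 3 + 16 + 3 = 58 sixteenth notes.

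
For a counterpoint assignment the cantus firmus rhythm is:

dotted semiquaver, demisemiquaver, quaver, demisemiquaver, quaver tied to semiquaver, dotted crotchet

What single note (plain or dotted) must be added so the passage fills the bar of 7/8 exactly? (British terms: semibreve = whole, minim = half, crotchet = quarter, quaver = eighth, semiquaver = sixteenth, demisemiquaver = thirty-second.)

thirty-second note

The bar of 7/8 = 28 thirty-second notes.
In thirty-second notes: dotted semiquaver = 3; demisemiquaver = 1; quaver = 4; demisemiquaver = 1; quaver tied to semiquaver (quaver + semiquaver) = 6; dotted crotchet = 12.
Altogether 3 + 1 + 4 + 1 + 6 + 12 = 27.
Remaining: 28 − 27 = 1 thirty-second note, which is a thirty-second note.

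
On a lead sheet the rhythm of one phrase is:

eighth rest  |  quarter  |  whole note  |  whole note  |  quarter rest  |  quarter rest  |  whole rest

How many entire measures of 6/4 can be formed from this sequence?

One bar of 6/4 = 12 eighth notes.
Convert each value to eighth notes: eighth rest = 1; quarter = 2; whole note = 8; whole note = 8; quarter rest = 2; quarter rest = 2; whole rest = 8.
Total: 1 + 2 + 8 + 8 + 2 + 2 + 8 = 31.
31 ÷ 12 = 2 complete bars with 7 left over.

2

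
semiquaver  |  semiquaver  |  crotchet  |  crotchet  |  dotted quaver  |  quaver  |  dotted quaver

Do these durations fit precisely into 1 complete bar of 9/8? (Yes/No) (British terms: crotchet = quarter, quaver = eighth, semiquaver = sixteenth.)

One bar of 9/8 = 18 sixteenth notes.
Working in sixteenth notes: semiquaver = 1; semiquaver = 1; crotchet = 4; crotchet = 4; dotted quaver = 3; quaver = 2; dotted quaver = 3.
Altogether 1 + 1 + 4 + 4 + 3 + 2 + 3 = 18.
18 equals 18, so the answer is Yes.

Yes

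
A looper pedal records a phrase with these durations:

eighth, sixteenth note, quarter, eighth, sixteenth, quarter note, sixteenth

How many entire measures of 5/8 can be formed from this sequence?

One bar of 5/8 = 10 sixteenth notes.
Each duration in sixteenth notes: eighth = 2; sixteenth note = 1; quarter = 4; eighth = 2; sixteenth = 1; quarter note = 4; sixteenth = 1.
Total: 2 + 1 + 4 + 2 + 1 + 4 + 1 = 15.
15 ÷ 10 = 1 complete bar with 5 left over.

1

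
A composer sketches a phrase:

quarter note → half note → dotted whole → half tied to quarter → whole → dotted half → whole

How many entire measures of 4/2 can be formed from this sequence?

2

One bar of 4/2 = 8 quarter notes.
Each duration in quarter notes: quarter note = 1; half note = 2; dotted whole = 6; half tied to quarter (half + quarter) = 3; whole = 4; dotted half = 3; whole = 4.
Sum: 1 + 2 + 6 + 3 + 4 + 3 + 4 = 23.
23 ÷ 8 = 2 complete bars with 7 left over.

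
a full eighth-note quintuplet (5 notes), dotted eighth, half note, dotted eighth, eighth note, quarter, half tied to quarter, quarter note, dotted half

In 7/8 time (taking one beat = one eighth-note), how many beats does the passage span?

One eighth-note beat = 2 sixteenth notes.
Working in sixteenth notes: a full eighth-note quintuplet (5 notes) (five quintuplet eighths span one half) = 8; dotted eighth = 3; half note = 8; dotted eighth = 3; eighth note = 2; quarter = 4; half tied to quarter (half + quarter) = 12; quarter note = 4; dotted half = 12.
Total: 8 + 3 + 8 + 3 + 2 + 4 + 12 + 4 + 12 = 56.
56 ÷ 2 = 28 beats.

28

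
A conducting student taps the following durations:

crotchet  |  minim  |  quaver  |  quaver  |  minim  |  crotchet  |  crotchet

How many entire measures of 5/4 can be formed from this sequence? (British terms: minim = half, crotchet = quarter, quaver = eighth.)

1

One bar of 5/4 = 10 eighth notes.
Convert each value to eighth notes: crotchet = 2; minim = 4; quaver = 1; quaver = 1; minim = 4; crotchet = 2; crotchet = 2.
Altogether 2 + 4 + 1 + 1 + 4 + 2 + 2 = 16.
16 ÷ 10 = 1 complete bar with 6 left over.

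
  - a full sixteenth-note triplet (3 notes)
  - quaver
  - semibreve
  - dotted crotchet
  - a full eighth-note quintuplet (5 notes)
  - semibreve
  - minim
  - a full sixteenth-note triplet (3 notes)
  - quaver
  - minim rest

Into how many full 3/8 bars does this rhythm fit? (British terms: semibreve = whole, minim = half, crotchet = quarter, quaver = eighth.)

One bar of 3/8 = 3 eighth notes.
Convert each value to eighth notes: a full sixteenth-note triplet (3 notes) (three triplet sixteenths span one eighth) = 1; quaver = 1; semibreve = 8; dotted crotchet = 3; a full eighth-note quintuplet (5 notes) (five quintuplet eighths span one half) = 4; semibreve = 8; minim = 4; a full sixteenth-note triplet (3 notes) (three triplet sixteenths span one eighth) = 1; quaver = 1; minim rest = 4.
Sum: 1 + 1 + 8 + 3 + 4 + 8 + 4 + 1 + 1 + 4 = 35.
35 ÷ 3 = 11 complete bars with 2 left over.

11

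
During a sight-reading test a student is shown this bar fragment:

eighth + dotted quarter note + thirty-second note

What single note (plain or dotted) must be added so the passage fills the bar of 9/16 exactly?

thirty-second note

The bar of 9/16 = 18 thirty-second notes.
In thirty-second notes: eighth = 4; dotted quarter note = 12; thirty-second note = 1.
Total: 4 + 12 + 1 = 17.
Remaining: 18 − 17 = 1 thirty-second note, which is a thirty-second note.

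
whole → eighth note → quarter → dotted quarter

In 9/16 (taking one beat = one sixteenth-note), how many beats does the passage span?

28

One sixteenth-note beat = 2 thirty-second notes.
Express everything in thirty-second notes: whole = 32; eighth note = 4; quarter = 8; dotted quarter = 12.
Altogether 32 + 4 + 8 + 12 = 56.
56 ÷ 2 = 28 beats.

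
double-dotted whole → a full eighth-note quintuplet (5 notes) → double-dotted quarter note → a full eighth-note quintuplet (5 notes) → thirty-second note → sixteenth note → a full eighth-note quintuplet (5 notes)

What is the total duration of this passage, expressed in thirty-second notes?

121

Convert each value to thirty-second notes: double-dotted whole = 56; a full eighth-note quintuplet (5 notes) (five quintuplet eighths span one half) = 16; double-dotted quarter note = 14; a full eighth-note quintuplet (5 notes) (five quintuplet eighths span one half) = 16; thirty-second note = 1; sixteenth note = 2; a full eighth-note quintuplet (5 notes) (five quintuplet eighths span one half) = 16.
Total: 56 + 16 + 14 + 16 + 1 + 2 + 16 = 121 thirty-second notes.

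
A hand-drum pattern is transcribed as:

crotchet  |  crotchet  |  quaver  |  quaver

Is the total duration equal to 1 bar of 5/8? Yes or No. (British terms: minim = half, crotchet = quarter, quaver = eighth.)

No

One bar of 5/8 = 5 eighth notes.
Working in eighth notes: crotchet = 2; crotchet = 2; quaver = 1; quaver = 1.
Altogether 2 + 2 + 1 + 1 = 6.
6 exceeds 5, so the answer is No.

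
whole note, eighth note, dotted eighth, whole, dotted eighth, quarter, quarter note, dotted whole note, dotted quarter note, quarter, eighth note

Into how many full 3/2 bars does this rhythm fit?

3

One bar of 3/2 = 24 sixteenth notes.
Express everything in sixteenth notes: whole note = 16; eighth note = 2; dotted eighth = 3; whole = 16; dotted eighth = 3; quarter = 4; quarter note = 4; dotted whole note = 24; dotted quarter note = 6; quarter = 4; eighth note = 2.
Sum: 16 + 2 + 3 + 16 + 3 + 4 + 4 + 24 + 6 + 4 + 2 = 84.
84 ÷ 24 = 3 complete bars with 12 left over.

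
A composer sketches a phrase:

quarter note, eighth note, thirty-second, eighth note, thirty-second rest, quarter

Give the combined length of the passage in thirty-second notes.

26

Convert each value to thirty-second notes: quarter note = 8; eighth note = 4; thirty-second = 1; eighth note = 4; thirty-second rest = 1; quarter = 8.
Total: 8 + 4 + 1 + 4 + 1 + 8 = 26 thirty-second notes.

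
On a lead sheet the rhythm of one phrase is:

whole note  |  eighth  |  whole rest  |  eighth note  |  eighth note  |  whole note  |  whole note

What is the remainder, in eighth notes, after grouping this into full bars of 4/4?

One bar of 4/4 = 8 eighth notes.
In eighth notes: whole note = 8; eighth = 1; whole rest = 8; eighth note = 1; eighth note = 1; whole note = 8; whole note = 8.
Altogether 8 + 1 + 8 + 1 + 1 + 8 + 8 = 35.
35 ÷ 8 = 4 complete bars with 3 eighth notes remaining.

3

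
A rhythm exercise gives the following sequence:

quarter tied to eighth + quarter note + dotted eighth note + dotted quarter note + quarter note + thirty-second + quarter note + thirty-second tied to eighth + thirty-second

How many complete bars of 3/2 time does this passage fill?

One bar of 3/2 = 48 thirty-second notes.
In thirty-second notes: quarter tied to eighth (quarter + eighth) = 12; quarter note = 8; dotted eighth note = 6; dotted quarter note = 12; quarter note = 8; thirty-second = 1; quarter note = 8; thirty-second tied to eighth (thirty-second + eighth) = 5; thirty-second = 1.
Adding: 12 + 8 + 6 + 12 + 8 + 1 + 8 + 5 + 1 = 61.
61 ÷ 48 = 1 complete bar with 13 left over.

1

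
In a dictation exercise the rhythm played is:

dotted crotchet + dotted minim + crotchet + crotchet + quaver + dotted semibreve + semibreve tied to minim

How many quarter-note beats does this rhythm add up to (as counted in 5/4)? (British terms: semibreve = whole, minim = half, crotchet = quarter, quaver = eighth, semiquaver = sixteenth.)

19

One quarter-note beat = 2 eighth notes.
Each duration in eighth notes: dotted crotchet = 3; dotted minim = 6; crotchet = 2; crotchet = 2; quaver = 1; dotted semibreve = 12; semibreve tied to minim (semibreve + minim) = 12.
Altogether 3 + 6 + 2 + 2 + 1 + 12 + 12 = 38.
38 ÷ 2 = 19 beats.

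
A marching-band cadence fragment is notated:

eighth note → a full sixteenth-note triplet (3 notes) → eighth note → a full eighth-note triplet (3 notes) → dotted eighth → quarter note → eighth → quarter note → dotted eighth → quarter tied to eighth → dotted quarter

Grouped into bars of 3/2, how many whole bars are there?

1

One bar of 3/2 = 24 sixteenth notes.
Each duration in sixteenth notes: eighth note = 2; a full sixteenth-note triplet (3 notes) (three triplet sixteenths span one eighth) = 2; eighth note = 2; a full eighth-note triplet (3 notes) (three triplet eighths span one quarter) = 4; dotted eighth = 3; quarter note = 4; eighth = 2; quarter note = 4; dotted eighth = 3; quarter tied to eighth (quarter + eighth) = 6; dotted quarter = 6.
Altogether 2 + 2 + 2 + 4 + 3 + 4 + 2 + 4 + 3 + 6 + 6 = 38.
38 ÷ 24 = 1 complete bar with 14 left over.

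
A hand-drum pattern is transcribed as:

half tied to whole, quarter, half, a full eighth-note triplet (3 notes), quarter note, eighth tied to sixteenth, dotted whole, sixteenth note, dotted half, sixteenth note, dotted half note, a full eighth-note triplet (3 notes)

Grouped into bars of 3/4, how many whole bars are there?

One bar of 3/4 = 12 sixteenth notes.
Express everything in sixteenth notes: half tied to whole (half + whole) = 24; quarter = 4; half = 8; a full eighth-note triplet (3 notes) (three triplet eighths span one quarter) = 4; quarter note = 4; eighth tied to sixteenth (eighth + sixteenth) = 3; dotted whole = 24; sixteenth note = 1; dotted half = 12; sixteenth note = 1; dotted half note = 12; a full eighth-note triplet (3 notes) (three triplet eighths span one quarter) = 4.
Total: 24 + 4 + 8 + 4 + 4 + 3 + 24 + 1 + 12 + 1 + 12 + 4 = 101.
101 ÷ 12 = 8 complete bars with 5 left over.

8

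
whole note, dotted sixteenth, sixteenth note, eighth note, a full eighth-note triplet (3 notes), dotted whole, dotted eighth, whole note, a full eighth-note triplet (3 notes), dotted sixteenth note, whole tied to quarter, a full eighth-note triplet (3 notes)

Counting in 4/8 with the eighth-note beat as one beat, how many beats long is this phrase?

48.5

One eighth-note beat = 4 thirty-second notes.
Each duration in thirty-second notes: whole note = 32; dotted sixteenth = 3; sixteenth note = 2; eighth note = 4; a full eighth-note triplet (3 notes) (three triplet eighths span one quarter) = 8; dotted whole = 48; dotted eighth = 6; whole note = 32; a full eighth-note triplet (3 notes) (three triplet eighths span one quarter) = 8; dotted sixteenth note = 3; whole tied to quarter (whole + quarter) = 40; a full eighth-note triplet (3 notes) (three triplet eighths span one quarter) = 8.
Sum: 32 + 3 + 2 + 4 + 8 + 48 + 6 + 32 + 8 + 3 + 40 + 8 = 194.
194 ÷ 4 = 48.5 beats.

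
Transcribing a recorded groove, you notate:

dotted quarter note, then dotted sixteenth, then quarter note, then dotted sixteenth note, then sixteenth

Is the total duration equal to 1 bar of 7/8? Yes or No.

One bar of 7/8 = 28 thirty-second notes.
Express everything in thirty-second notes: dotted quarter note = 12; dotted sixteenth = 3; quarter note = 8; dotted sixteenth note = 3; sixteenth = 2.
Sum: 12 + 3 + 8 + 3 + 2 = 28.
28 equals 28, so the answer is Yes.

Yes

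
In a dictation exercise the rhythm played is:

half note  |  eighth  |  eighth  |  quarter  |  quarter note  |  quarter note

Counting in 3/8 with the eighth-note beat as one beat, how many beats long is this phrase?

One eighth-note beat = 2 sixteenth notes.
Express everything in sixteenth notes: half note = 8; eighth = 2; eighth = 2; quarter = 4; quarter note = 4; quarter note = 4.
Total: 8 + 2 + 2 + 4 + 4 + 4 = 24.
24 ÷ 2 = 12 beats.

12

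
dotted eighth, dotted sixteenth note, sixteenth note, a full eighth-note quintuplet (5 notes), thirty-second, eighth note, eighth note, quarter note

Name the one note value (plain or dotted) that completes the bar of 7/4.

The bar of 7/4 = 56 thirty-second notes.
Express everything in thirty-second notes: dotted eighth = 6; dotted sixteenth note = 3; sixteenth note = 2; a full eighth-note quintuplet (5 notes) (five quintuplet eighths span one half) = 16; thirty-second = 1; eighth note = 4; eighth note = 4; quarter note = 8.
Adding: 6 + 3 + 2 + 16 + 1 + 4 + 4 + 8 = 44.
Remaining: 56 − 44 = 12 thirty-second notes, which is a dotted quarter note.

dotted quarter note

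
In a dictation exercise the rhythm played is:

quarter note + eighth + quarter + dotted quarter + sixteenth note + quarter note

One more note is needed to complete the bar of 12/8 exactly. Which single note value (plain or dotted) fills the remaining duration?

The bar of 12/8 = 24 sixteenth notes.
Convert each value to sixteenth notes: quarter note = 4; eighth = 2; quarter = 4; dotted quarter = 6; sixteenth note = 1; quarter note = 4.
Altogether 4 + 2 + 4 + 6 + 1 + 4 = 21.
Remaining: 24 − 21 = 3 sixteenth notes, which is a dotted eighth note.

dotted eighth note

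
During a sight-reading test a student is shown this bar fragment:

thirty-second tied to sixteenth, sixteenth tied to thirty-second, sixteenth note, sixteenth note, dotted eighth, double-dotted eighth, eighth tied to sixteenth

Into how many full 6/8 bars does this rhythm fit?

One bar of 6/8 = 24 thirty-second notes.
Express everything in thirty-second notes: thirty-second tied to sixteenth (thirty-second + sixteenth) = 3; sixteenth tied to thirty-second (sixteenth + thirty-second) = 3; sixteenth note = 2; sixteenth note = 2; dotted eighth = 6; double-dotted eighth = 7; eighth tied to sixteenth (eighth + sixteenth) = 6.
Total: 3 + 3 + 2 + 2 + 6 + 7 + 6 = 29.
29 ÷ 24 = 1 complete bar with 5 left over.

1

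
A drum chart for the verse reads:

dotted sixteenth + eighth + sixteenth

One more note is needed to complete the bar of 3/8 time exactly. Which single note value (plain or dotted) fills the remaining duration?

dotted sixteenth note

The bar of 3/8 = 12 thirty-second notes.
Each duration in thirty-second notes: dotted sixteenth = 3; eighth = 4; sixteenth = 2.
Sum: 3 + 4 + 2 = 9.
Remaining: 12 − 9 = 3 thirty-second notes, which is a dotted sixteenth note.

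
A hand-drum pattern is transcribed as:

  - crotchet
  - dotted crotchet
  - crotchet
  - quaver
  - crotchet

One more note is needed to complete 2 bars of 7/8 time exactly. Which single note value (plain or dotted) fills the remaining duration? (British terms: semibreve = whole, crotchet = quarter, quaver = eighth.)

2 bars of 7/8 = 14 eighth notes.
Convert each value to eighth notes: crotchet = 2; dotted crotchet = 3; crotchet = 2; quaver = 1; crotchet = 2.
Total: 2 + 3 + 2 + 1 + 2 = 10.
Remaining: 14 − 10 = 4 eighth notes, which is a half note.

half note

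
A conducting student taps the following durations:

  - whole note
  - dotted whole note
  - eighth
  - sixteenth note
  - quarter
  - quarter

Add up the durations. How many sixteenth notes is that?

51

Express everything in sixteenth notes: whole note = 16; dotted whole note = 24; eighth = 2; sixteenth note = 1; quarter = 4; quarter = 4.
Total: 16 + 24 + 2 + 1 + 4 + 4 = 51 sixteenth notes.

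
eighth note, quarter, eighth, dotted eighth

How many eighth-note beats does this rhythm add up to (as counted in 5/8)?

5.5

One eighth-note beat = 2 sixteenth notes.
Express everything in sixteenth notes: eighth note = 2; quarter = 4; eighth = 2; dotted eighth = 3.
Adding: 2 + 4 + 2 + 3 = 11.
11 ÷ 2 = 5.5 beats.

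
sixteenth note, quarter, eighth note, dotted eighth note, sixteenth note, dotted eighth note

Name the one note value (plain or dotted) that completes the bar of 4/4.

The bar of 4/4 = 16 sixteenth notes.
In sixteenth notes: sixteenth note = 1; quarter = 4; eighth note = 2; dotted eighth note = 3; sixteenth note = 1; dotted eighth note = 3.
Total: 1 + 4 + 2 + 3 + 1 + 3 = 14.
Remaining: 16 − 14 = 2 sixteenth notes, which is a eighth note.

eighth note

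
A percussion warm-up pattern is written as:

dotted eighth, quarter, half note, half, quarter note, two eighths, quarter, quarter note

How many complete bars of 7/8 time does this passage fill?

One bar of 7/8 = 14 sixteenth notes.
Express everything in sixteenth notes: dotted eighth = 3; quarter = 4; half note = 8; half = 8; quarter note = 4; eighth = 2; eighth = 2; quarter = 4; quarter note = 4.
Sum: 3 + 4 + 8 + 8 + 4 + 2 + 2 + 4 + 4 = 39.
39 ÷ 14 = 2 complete bars with 11 left over.

2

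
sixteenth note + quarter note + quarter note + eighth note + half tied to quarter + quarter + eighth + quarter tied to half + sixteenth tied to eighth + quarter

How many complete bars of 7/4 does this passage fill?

1

One bar of 7/4 = 28 sixteenth notes.
In sixteenth notes: sixteenth note = 1; quarter note = 4; quarter note = 4; eighth note = 2; half tied to quarter (half + quarter) = 12; quarter = 4; eighth = 2; quarter tied to half (quarter + half) = 12; sixteenth tied to eighth (sixteenth + eighth) = 3; quarter = 4.
Total: 1 + 4 + 4 + 2 + 12 + 4 + 2 + 12 + 3 + 4 = 48.
48 ÷ 28 = 1 complete bar with 20 left over.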